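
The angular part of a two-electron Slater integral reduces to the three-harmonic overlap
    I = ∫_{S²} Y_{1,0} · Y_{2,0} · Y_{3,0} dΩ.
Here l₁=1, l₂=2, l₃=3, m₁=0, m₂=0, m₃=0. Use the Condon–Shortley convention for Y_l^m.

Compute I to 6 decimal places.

m-sum 0 ✓  L=6 even ✓  1≤3≤3 ✓
Π(2lᵢ+1) = 3×5×7 = 105
triangle coeff Δ(1,2,3) = 1/105
Σ_t [0,0]: t=0:+1/4 = 1/4
(3j)²=3/35 [(1 2 3; 0 0 0)], sign=-1
(m-triple is (0,0,0) — same symbol as above.)
⇒ 4πI² = 27/35
I = (+1)√(27/35/(4π)) = 0.24776670

0.247767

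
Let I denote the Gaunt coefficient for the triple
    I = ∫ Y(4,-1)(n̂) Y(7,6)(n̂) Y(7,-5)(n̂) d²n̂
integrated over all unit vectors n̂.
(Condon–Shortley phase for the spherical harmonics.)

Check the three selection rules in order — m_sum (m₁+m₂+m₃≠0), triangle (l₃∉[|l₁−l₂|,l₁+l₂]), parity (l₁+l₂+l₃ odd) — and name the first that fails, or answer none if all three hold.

m₁+m₂+m₃ = -1 + 6 − 5 = 0  ✓
triangle: |4−7|=3 ≤ l₃=7 ≤ 4+7=11  ✓
parity: l₁+l₂+l₃ = 18 is even  ✓

none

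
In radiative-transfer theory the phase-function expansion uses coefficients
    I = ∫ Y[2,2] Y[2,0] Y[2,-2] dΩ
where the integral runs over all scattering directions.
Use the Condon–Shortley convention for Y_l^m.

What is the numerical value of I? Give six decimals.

Checks pass: Σm=0; 6 even; l₃=2∈[0,4].
(2·2+1)(2·2+1)(2·2+1) = 125
Δ: 2! 2! 2! / 7! → 1/630
sum: t=0:+1/8 t=1:−1/1 t=2:+1/8 = -3/4
3j²(2 2 2; 0 0 0) = Δ·Π!·Σ² = 2/35  (sign -1)
sum: t=0:+1/8 = 1/8
3j²(2 2 2; 2 0 -2) = Δ·Π!·Σ² = 2/35  (sign +1)
combine: 4πI² = 125·2/35·2/35 = 20/49
take √, sign -1: I = -0.18022375

-0.180224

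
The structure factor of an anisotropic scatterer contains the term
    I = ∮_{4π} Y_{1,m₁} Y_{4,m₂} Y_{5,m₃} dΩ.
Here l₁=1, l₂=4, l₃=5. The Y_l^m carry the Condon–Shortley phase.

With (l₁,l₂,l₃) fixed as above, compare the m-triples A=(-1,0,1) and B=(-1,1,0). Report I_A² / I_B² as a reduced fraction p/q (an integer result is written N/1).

3/2

Same 1,4,5: normalisation and zero-m 3j drop out of the ratio.
A: Δ: 0! 2! 8! / 11! → 1/495; sum: t=0:+1/1152 = 1/1152; 3j²(1 4 5; -1 0 1) = Δ·Π!·Σ² = 1/33  (sign +1)
B: Δ: 0! 2! 8! / 11! → 1/495; sum: t=0:+1/1440 = 1/1440; 3j²(1 4 5; -1 1 0) = Δ·Π!·Σ² = 2/99  (sign -1)
I_A²/I_B² = (1/33)/(2/99) = 3/2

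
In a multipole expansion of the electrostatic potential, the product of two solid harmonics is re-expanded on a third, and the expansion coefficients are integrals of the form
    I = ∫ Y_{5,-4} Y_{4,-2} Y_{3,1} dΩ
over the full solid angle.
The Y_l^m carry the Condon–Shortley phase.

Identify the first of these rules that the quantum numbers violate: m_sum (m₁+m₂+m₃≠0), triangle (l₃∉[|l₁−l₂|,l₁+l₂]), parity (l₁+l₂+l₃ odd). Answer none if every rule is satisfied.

Σmᵢ = -5  ✗
l₃∈[|l₁−l₂|,l₁+l₂]=[1,9], have l₃=3
Σlᵢ = 12 ⇒ even

m_sum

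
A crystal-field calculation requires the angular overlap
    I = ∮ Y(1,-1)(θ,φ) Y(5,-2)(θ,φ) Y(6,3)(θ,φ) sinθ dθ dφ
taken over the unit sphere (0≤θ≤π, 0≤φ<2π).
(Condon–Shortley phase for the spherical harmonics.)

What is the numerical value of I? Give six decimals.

-0.245154

Checks pass: Σm=0; 12 even; l₃=6∈[4,6].
(2·1+1)(2·5+1)(2·6+1) = 429
Δ: 0! 2! 10! / 13! → 1/858
sum: t=0:+1/14400 = 1/14400
3j²(1 5 6; 0 0 0) = Δ·Π!·Σ² = 6/143  (sign +1)
sum: t=0:+1/60480 = 1/60480
3j²(1 5 6; -1 -2 3) = Δ·Π!·Σ² = 6/143  (sign -1)
combine: 4πI² = 429·6/143·6/143 = 108/143
take √, sign -1: I = -0.24515397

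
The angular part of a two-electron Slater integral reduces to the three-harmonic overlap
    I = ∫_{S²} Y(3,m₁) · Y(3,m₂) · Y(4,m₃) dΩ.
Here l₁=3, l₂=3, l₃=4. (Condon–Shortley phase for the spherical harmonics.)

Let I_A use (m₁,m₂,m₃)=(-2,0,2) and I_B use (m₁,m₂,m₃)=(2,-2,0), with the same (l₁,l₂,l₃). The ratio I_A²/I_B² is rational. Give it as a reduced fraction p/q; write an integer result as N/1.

Shared (l₁,l₂,l₃)=(3,3,4): N and (l;000)² cancel in I_A²/I_B².
A: Δ = 2!·4!·4!/11! = 1/34650; Racah Σ t=1..2: t=1:−1/96 t=2:+1/72 = 1/288; ⇒ 3j(3 3 4; -2 0 2)² = 1/462, sgn +1
B: Δ = 2!·4!·4!/11! = 1/34650; Racah Σ t=0..1: t=0:+1/72 t=1:−1/576 = 7/576; ⇒ 3j(3 3 4; 2 -2 0)² = 7/198, sgn +1
I_A²/I_B² = (1/462)/(7/198) = 3/49

3/49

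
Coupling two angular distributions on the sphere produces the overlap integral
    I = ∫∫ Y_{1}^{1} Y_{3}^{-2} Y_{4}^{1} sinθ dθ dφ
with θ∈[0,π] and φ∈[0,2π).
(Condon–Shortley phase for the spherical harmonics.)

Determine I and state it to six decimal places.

-0.106622

Checks pass: Σm=0; 8 even; l₃=4∈[2,4].
(2·1+1)(2·3+1)(2·4+1) = 189
Δ: 0! 2! 6! / 9! → 1/252
sum: t=0:+1/36 = 1/36
3j²(1 3 4; 0 0 0) = Δ·Π!·Σ² = 4/63  (sign +1)
sum: t=0:+1/240 = 1/240
3j²(1 3 4; 1 -2 1) = Δ·Π!·Σ² = 1/84  (sign -1)
combine: 4πI² = 189·4/63·1/84 = 1/7
take √, sign -1: I = -0.10662181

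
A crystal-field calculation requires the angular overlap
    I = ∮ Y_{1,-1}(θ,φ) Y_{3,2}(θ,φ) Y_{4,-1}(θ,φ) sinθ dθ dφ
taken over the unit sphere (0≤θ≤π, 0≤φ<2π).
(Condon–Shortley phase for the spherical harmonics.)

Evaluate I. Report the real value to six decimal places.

Rules hold: Σm=0, L=8 even, 2≤4≤4.
N = 3·7·9 = 189
Δ = 0!·2!·6!/9! = 1/252
Racah Σ t=0..0: t=0:+1/36 = 1/36
⇒ 3j(1 3 4; 0 0 0)² = 4/63, sgn +1
Racah Σ t=0..0: t=0:+1/240 = 1/240
⇒ 3j(1 3 4; -1 2 -1)² = 1/84, sgn -1
4πI² = N·(3j₀)²·(3jₘ)² = 1/7
I = -1·√(0.142857/4π) = -0.10662181

-0.106622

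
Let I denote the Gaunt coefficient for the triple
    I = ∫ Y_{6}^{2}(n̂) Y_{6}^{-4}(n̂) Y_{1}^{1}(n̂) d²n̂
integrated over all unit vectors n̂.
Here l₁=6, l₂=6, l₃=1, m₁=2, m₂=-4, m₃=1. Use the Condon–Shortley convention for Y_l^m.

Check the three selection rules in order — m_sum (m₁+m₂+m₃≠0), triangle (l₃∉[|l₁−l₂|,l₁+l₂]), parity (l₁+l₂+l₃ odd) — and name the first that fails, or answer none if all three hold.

Σmᵢ = -1  ✗
l₃∈[|l₁−l₂|,l₁+l₂]=[0,12], have l₃=1
Σlᵢ = 13 ⇒ odd

m_sum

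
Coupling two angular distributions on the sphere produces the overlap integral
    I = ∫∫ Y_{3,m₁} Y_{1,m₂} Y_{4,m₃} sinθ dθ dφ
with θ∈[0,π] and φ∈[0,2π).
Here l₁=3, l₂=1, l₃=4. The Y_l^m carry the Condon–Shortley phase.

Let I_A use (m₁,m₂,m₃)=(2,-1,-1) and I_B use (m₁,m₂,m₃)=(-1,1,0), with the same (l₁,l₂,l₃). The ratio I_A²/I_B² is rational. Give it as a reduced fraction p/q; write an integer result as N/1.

1/2

l's match ⇒ only the (l;m) 3-j factors differ between A and B.
A: triangle coeff Δ(3,1,4) = 1/252; Σ_t [0,0]: t=0:+1/240 = 1/240; (3j)²=1/84 [(3 1 4; 2 -1 -1)], sign=-1
B: triangle coeff Δ(3,1,4) = 1/252; Σ_t [0,0]: t=0:+1/96 = 1/96; (3j)²=1/42 [(3 1 4; -1 1 0)], sign=+1
I_A²/I_B² = (1/84)/(1/42) = 1/2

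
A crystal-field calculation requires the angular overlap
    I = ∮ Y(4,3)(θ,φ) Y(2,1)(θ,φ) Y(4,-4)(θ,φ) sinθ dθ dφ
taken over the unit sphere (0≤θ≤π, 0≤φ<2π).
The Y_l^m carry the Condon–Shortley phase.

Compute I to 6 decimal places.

Checks pass: Σm=0; 10 even; l₃=4∈[2,6].
(2·4+1)(2·2+1)(2·4+1) = 405
Δ: 2! 6! 2! / 11! → 1/13860
sum: t=0:+1/192 t=1:−1/36 t=2:+1/192 = -5/288
3j²(4 2 4; 0 0 0) = Δ·Π!·Σ² = 20/693  (sign -1)
sum: t=1:−1/1440 = -1/1440
3j²(4 2 4; 3 1 -4) = Δ·Π!·Σ² = 7/165  (sign -1)
combine: 4πI² = 405·20/693·7/165 = 60/121
take √, sign +1: I = 0.19864517

0.198645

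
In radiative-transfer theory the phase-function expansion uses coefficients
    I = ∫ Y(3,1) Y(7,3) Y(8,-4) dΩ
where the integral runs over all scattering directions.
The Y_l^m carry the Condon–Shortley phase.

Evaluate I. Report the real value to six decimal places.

Checks pass: Σm=0; 18 even; l₃=8∈[4,10].
(2·3+1)(2·7+1)(2·8+1) = 1785
Δ: 2! 4! 12! / 19! → 1/5290740
sum: t=0:+1/7257600 t=1:−1/2073600 t=2:+1/7257600 = -1/4838400
3j²(3 7 8; 0 0 0) = Δ·Π!·Σ² = 252/20995  (sign -1)
sum: t=0:+1/58060800 t=1:−1/13063680 t=2:+1/46448640 = -79/2090188800
3j²(3 7 8; 1 3 -4) = Δ·Π!·Σ² = 68651/5290740  (sign -1)
combine: 4πI² = 1785·252/20995·68651/5290740 = 1441671/5185765
take √, sign +1: I = 0.14873793

0.148738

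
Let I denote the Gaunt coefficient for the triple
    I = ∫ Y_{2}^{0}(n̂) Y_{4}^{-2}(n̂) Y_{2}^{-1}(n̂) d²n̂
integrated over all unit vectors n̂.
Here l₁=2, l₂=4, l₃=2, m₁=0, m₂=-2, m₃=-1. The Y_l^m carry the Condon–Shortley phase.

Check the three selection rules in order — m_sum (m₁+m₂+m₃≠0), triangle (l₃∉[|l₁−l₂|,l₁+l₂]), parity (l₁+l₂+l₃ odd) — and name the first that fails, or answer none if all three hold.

m_sum

Σmᵢ = -3  ✗
l₃∈[|l₁−l₂|,l₁+l₂]=[2,6], have l₃=2
Σlᵢ = 8 ⇒ even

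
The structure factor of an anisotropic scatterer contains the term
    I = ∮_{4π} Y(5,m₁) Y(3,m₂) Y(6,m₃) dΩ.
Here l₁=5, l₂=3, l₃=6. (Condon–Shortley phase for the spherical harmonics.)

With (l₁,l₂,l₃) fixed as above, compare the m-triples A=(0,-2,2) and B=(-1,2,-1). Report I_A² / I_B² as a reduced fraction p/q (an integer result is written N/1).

1/3

Same 5,3,6: normalisation and zero-m 3j drop out of the ratio.
A: Δ: 2! 8! 4! / 15! → 1/675675; sum: t=0:+1/8640 t=1:−1/13824 = 1/23040; 3j²(5 3 6; 0 -2 2) = Δ·Π!·Σ² = 2/429  (sign +1)
B: Δ: 2! 8! 4! / 15! → 1/675675; sum: t=1:−1/17280 t=2:+1/6912 = 1/11520; 3j²(5 3 6; -1 2 -1) = Δ·Π!·Σ² = 2/143  (sign -1)
I_A²/I_B² = (2/429)/(2/143) = 1/3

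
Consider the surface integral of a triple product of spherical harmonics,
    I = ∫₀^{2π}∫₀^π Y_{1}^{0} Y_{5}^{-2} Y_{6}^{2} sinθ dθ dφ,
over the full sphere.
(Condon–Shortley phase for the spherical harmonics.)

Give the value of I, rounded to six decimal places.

0.231133

Rules hold: Σm=0, L=12 even, 4≤6≤6.
N = 3·11·13 = 429
Δ = 0!·2!·10!/13! = 1/858
Racah Σ t=0..0: t=0:+1/14400 = 1/14400
⇒ 3j(1 5 6; 0 0 0)² = 6/143, sgn +1
Racah Σ t=0..0: t=0:+1/30240 = 1/30240
⇒ 3j(1 5 6; 0 -2 2)² = 16/429, sgn +1
4πI² = N·(3j₀)²·(3jₘ)² = 96/143
I = +1·√(0.671329/4π) = 0.23113338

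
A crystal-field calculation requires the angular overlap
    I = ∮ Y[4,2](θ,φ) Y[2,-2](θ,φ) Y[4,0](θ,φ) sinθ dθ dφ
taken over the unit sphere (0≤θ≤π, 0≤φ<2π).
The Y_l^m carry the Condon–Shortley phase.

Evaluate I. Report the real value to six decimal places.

Checks pass: Σm=0; 10 even; l₃=4∈[2,6].
(2·4+1)(2·2+1)(2·4+1) = 405
Δ: 2! 6! 2! / 11! → 1/13860
sum: t=0:+1/192 t=1:−1/36 t=2:+1/192 = -5/288
3j²(4 2 4; 0 0 0) = Δ·Π!·Σ² = 20/693  (sign -1)
sum: t=0:+1/192 = 1/192
3j²(4 2 4; 2 -2 0) = Δ·Π!·Σ² = 3/77  (sign +1)
combine: 4πI² = 405·20/693·3/77 = 2700/5929
take √, sign -1: I = -0.19036462

-0.190365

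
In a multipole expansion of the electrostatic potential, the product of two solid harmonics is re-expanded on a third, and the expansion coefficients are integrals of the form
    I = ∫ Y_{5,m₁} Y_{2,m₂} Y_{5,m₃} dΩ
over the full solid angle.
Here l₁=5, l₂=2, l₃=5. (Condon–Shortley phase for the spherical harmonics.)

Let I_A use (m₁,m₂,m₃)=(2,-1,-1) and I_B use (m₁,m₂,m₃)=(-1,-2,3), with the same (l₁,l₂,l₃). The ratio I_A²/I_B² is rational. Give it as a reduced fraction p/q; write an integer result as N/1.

l's match ⇒ only the (l;m) 3-j factors differ between A and B.
A: triangle coeff Δ(5,2,5) = 1/38610; Σ_t [0,1]: t=0:+1/1440 t=1:−1/2880 = 1/2880; (3j)²=7/715 [(5 2 5; 2 -1 -1)], sign=+1
B: triangle coeff Δ(5,2,5) = 1/38610; Σ_t [0,0]: t=0:+1/5760 = 1/5760; (3j)²=56/2145 [(5 2 5; -1 -2 3)], sign=+1
I_A²/I_B² = (7/715)/(56/2145) = 3/8

3/8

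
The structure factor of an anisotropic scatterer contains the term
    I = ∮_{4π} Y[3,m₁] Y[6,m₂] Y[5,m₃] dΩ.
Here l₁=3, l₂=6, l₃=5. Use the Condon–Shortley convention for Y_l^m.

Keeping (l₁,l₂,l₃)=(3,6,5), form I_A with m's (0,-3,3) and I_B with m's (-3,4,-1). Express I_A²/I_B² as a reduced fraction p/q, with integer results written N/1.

1/28

l's match ⇒ only the (l;m) 3-j factors differ between A and B.
A: triangle coeff Δ(3,6,5) = 1/675675; Σ_t [1,3]: t=1:−1/17280 t=2:+1/20160 t=3:−1/483840 = -1/96768; (3j)²=1/1001 [(3 6 5; 0 -3 3)], sign=-1
B: triangle coeff Δ(3,6,5) = 1/675675; Σ_t [4,4]: t=4:+1/69120 = 1/69120; (3j)²=4/143 [(3 6 5; -3 4 -1)], sign=+1
I_A²/I_B² = (1/1001)/(4/143) = 1/28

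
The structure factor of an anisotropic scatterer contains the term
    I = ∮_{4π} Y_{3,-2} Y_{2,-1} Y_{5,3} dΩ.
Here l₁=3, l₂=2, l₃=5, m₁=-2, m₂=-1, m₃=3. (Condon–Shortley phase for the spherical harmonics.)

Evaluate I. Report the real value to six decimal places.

-0.253584

Checks pass: Σm=0; 10 even; l₃=5∈[1,5].
(2·3+1)(2·2+1)(2·5+1) = 385
Δ: 0! 6! 4! / 11! → 1/2310
sum: t=0:+1/144 = 1/144
3j²(3 2 5; 0 0 0) = Δ·Π!·Σ² = 10/231  (sign -1)
sum: t=0:+1/720 = 1/720
3j²(3 2 5; -2 -1 3) = Δ·Π!·Σ² = 8/165  (sign +1)
combine: 4πI² = 385·10/231·8/165 = 80/99
take √, sign -1: I = -0.25358436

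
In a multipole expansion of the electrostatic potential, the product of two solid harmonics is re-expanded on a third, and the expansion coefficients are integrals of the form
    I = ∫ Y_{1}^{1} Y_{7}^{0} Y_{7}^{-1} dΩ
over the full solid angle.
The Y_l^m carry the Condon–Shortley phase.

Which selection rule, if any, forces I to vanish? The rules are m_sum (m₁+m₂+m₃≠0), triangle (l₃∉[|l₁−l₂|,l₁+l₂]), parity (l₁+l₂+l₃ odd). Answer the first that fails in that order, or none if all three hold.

azimuthal sum: 1 + 0 − 1 = 0  ✓
6 ≤ 7 ≤ 8 (triangle on l)  ✓
L = 1 + 7 + 7 = 15 (odd)  ✗

parity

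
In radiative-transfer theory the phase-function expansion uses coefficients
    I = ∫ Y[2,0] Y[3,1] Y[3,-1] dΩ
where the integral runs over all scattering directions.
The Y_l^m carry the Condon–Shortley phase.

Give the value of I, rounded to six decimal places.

m-sum 0 ✓  L=8 even ✓  1≤3≤5 ✓
Π(2lᵢ+1) = 5×7×7 = 245
triangle coeff Δ(2,3,3) = 1/3780
Σ_t [0,2]: t=0:+1/24 t=1:−1/4 t=2:+1/24 = -1/6
(3j)²=4/105 [(2 3 3; 0 0 0)], sign=+1
Σ_t [0,2]: t=0:+1/96 t=1:−1/6 t=2:+1/16 = -3/32
(3j)²=3/140 [(2 3 3; 0 1 -1)], sign=-1
⇒ 4πI² = 1/5
I = (-1)√(1/5/(4π)) = -0.12615663

-0.126157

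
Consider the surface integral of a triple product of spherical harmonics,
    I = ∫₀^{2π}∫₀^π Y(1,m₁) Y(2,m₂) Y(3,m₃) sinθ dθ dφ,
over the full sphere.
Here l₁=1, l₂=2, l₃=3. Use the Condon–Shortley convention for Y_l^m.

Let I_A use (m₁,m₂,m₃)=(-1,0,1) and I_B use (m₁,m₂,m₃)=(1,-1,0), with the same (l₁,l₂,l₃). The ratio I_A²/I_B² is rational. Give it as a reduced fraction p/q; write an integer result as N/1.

2/1

l's match ⇒ only the (l;m) 3-j factors differ between A and B.
A: triangle coeff Δ(1,2,3) = 1/105; Σ_t [0,0]: t=0:+1/8 = 1/8; (3j)²=2/35 [(1 2 3; -1 0 1)], sign=+1
B: triangle coeff Δ(1,2,3) = 1/105; Σ_t [0,0]: t=0:+1/12 = 1/12; (3j)²=1/35 [(1 2 3; 1 -1 0)], sign=-1
I_A²/I_B² = (2/35)/(1/35) = 2/1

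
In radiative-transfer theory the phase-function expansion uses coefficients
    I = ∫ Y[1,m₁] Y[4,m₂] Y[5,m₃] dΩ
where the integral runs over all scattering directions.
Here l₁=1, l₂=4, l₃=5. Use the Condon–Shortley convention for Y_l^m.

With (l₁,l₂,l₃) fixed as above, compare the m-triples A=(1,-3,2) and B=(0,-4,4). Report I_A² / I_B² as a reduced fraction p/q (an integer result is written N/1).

l's match ⇒ only the (l;m) 3-j factors differ between A and B.
A: triangle coeff Δ(1,4,5) = 1/495; Σ_t [0,0]: t=0:+1/10080 = 1/10080; (3j)²=1/165 [(1 4 5; 1 -3 2)], sign=-1
B: triangle coeff Δ(1,4,5) = 1/495; Σ_t [0,0]: t=0:+1/40320 = 1/40320; (3j)²=1/55 [(1 4 5; 0 -4 4)], sign=-1
I_A²/I_B² = (1/165)/(1/55) = 1/3

1/3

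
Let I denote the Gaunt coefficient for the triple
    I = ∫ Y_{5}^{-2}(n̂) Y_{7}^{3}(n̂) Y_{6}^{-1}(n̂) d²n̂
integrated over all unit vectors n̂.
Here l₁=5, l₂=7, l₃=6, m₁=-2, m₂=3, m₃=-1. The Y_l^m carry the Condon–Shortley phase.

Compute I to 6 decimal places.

-0.036891

m-sum 0 ✓  L=18 even ✓  2≤6≤12 ✓
Π(2lᵢ+1) = 11×15×13 = 2145
triangle coeff Δ(5,7,6) = 1/174594420
Σ_t [1,5]: t=1:−1/4147200 t=2:+1/207360 t=3:−1/82944 t=4:+1/207360 t=5:−1/4147200 = -1/345600
(3j)²=420/46189 [(5 7 6; 0 0 0)], sign=-1
Σ_t [3,6]: t=3:−1/4354560 t=4:+1/414720 t=5:−1/345600 t=6:+1/2488320 = -1/3225600
(3j)²=81/92378 [(5 7 6; -2 3 -1)], sign=+1
⇒ 4πI² = 255150/14919047
I = (-1)√(255150/14919047/(4π)) = -0.03689116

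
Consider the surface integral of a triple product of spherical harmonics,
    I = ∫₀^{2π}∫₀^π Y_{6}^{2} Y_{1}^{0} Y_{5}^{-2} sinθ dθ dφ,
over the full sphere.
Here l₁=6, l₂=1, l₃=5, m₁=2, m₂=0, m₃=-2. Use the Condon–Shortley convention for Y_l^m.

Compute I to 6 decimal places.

0.231133

Rules hold: Σm=0, L=12 even, 5≤5≤7.
N = 13·3·11 = 429
Δ = 2!·10!·0!/13! = 1/858
Racah Σ t=1..1: t=1:−1/14400 = -1/14400
⇒ 3j(6 1 5; 0 0 0)² = 6/143, sgn +1
Racah Σ t=1..1: t=1:−1/30240 = -1/30240
⇒ 3j(6 1 5; 2 0 -2)² = 16/429, sgn +1
4πI² = N·(3j₀)²·(3jₘ)² = 96/143
I = +1·√(0.671329/4π) = 0.23113338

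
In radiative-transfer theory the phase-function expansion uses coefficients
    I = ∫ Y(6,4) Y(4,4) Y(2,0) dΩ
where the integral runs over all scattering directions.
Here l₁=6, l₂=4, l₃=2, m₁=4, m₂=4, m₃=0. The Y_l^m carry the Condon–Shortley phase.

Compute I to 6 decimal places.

m-sum = 4 + 4 + 0 = 8 ≠ 0 ⇒ I = 0

0.000000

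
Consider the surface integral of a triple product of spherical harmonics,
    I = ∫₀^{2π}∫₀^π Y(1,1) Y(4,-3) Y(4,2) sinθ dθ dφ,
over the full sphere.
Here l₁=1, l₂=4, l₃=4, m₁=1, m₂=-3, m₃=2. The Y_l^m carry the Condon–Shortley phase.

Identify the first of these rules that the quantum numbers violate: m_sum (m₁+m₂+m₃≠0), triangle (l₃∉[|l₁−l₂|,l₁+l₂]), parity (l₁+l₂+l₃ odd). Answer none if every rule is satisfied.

Σmᵢ = 0  ✓
l₃∈[|l₁−l₂|,l₁+l₂]=[3,5], have l₃=4  ✓
Σlᵢ = 9 ⇒ odd  ✗

parity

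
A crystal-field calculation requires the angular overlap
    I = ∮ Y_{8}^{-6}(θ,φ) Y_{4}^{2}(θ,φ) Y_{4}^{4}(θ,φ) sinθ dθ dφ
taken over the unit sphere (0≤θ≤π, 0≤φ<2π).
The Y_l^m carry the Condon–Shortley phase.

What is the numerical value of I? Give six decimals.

m-sum 0 ✓  L=16 even ✓  4≤4≤12 ✓
Π(2lᵢ+1) = 17×9×9 = 1377
triangle coeff Δ(8,4,4) = 1/218790
Σ_t [4,4]: t=4:+1/331776 = 1/331776
(3j)²=490/21879 [(8 4 4; 0 0 0)], sign=+1
Σ_t [6,6]: t=6:+1/58060800 = 1/58060800
(3j)²=7/510 [(8 4 4; -6 2 4)], sign=+1
⇒ 4πI² = 1029/2431
I = (+1)√(1029/2431/(4π)) = 0.18353136

0.183531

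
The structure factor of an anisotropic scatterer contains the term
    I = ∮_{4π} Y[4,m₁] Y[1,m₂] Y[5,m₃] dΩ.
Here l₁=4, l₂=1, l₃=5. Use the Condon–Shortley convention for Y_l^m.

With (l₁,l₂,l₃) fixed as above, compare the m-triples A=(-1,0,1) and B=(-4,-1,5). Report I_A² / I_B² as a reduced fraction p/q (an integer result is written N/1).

8/15

l's match ⇒ only the (l;m) 3-j factors differ between A and B.
A: triangle coeff Δ(4,1,5) = 1/495; Σ_t [0,0]: t=0:+1/720 = 1/720; (3j)²=8/165 [(4 1 5; -1 0 1)], sign=+1
B: triangle coeff Δ(4,1,5) = 1/495; Σ_t [0,0]: t=0:+1/80640 = 1/80640; (3j)²=1/11 [(4 1 5; -4 -1 5)], sign=+1
I_A²/I_B² = (8/165)/(1/11) = 8/15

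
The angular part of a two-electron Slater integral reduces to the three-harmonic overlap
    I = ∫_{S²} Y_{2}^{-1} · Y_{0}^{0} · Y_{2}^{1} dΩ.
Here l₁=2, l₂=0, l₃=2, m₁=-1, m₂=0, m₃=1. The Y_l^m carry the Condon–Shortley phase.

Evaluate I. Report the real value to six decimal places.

Rules hold: Σm=0, L=4 even, 2≤2≤2.
N = 5·1·5 = 25
Δ = 0!·4!·0!/5! = 1/5
Racah Σ t=0..0: t=0:+1/4 = 1/4
⇒ 3j(2 0 2; 0 0 0)² = 1/5, sgn +1
Racah Σ t=0..0: t=0:+1/6 = 1/6
⇒ 3j(2 0 2; -1 0 1)² = 1/5, sgn -1
4πI² = N·(3j₀)²·(3jₘ)² = 1/1
I = -1·√(1/4π) = -0.28209479

-0.282095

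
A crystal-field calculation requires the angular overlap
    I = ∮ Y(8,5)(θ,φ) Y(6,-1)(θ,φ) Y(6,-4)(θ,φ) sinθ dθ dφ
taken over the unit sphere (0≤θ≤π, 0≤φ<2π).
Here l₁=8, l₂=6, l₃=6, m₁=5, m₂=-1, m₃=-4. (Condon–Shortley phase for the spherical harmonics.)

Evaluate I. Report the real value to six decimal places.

0.126849

m-sum 0 ✓  L=20 even ✓  2≤6≤14 ✓
Π(2lᵢ+1) = 17×13×13 = 2873
triangle coeff Δ(8,6,6) = 1/1309458150
Σ_t [2,6]: t=2:+1/49766400 t=3:−1/3110400 t=4:+1/1327104 t=5:−1/3110400 t=6:+1/49766400 = 1/6635520
(3j)²=350/46189 [(8 6 6; 0 0 0)], sign=+1
Σ_t [1,3]: t=1:−1/174182400 t=2:+1/43545600 t=3:−1/116121600 = 1/116121600
(3j)²=3/323 [(8 6 6; 5 -1 -4)], sign=+1
⇒ 4πI² = 13650/67507
I = (+1)√(13650/67507/(4π)) = 0.12684898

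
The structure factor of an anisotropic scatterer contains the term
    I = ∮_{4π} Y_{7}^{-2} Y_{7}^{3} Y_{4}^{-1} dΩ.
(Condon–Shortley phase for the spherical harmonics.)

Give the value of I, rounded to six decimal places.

-0.130365

Rules hold: Σm=0, L=18 even, 0≤4≤14.
N = 15·15·9 = 2025
Δ = 10!·4!·4!/19! = 1/58198140
Racah Σ t=3..7: t=3:−1/17418240 t=4:+1/622080 t=5:−1/230400 t=6:+1/622080 t=7:−1/17418240 = -1/806400
⇒ 3j(7 7 4; 0 0 0)² = 2268/230945, sgn -1
Racah Σ t=6..9: t=6:+1/2488320 t=7:−1/725760 t=8:+1/1935360 t=9:−1/52254720 = -5/10450944
⇒ 3j(7 7 4; -2 3 -1)² = 31250/2909907, sgn +1
4πI² = N·(3j₀)²·(3jₘ)² = 455625000/2133423721
I = -1·√(0.213565/4π) = -0.13036478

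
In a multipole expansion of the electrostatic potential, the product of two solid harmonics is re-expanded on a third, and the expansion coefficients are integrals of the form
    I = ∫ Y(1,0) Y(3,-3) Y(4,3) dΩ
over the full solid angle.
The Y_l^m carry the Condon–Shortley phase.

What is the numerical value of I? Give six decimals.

Checks pass: Σm=0; 8 even; l₃=4∈[2,4].
(2·1+1)(2·3+1)(2·4+1) = 189
Δ: 0! 2! 6! / 9! → 1/252
sum: t=0:+1/36 = 1/36
3j²(1 3 4; 0 0 0) = Δ·Π!·Σ² = 4/63  (sign +1)
sum: t=0:+1/720 = 1/720
3j²(1 3 4; 0 -3 3) = Δ·Π!·Σ² = 1/36  (sign -1)
combine: 4πI² = 189·4/63·1/36 = 1/3
take √, sign -1: I = -0.16286750

-0.162868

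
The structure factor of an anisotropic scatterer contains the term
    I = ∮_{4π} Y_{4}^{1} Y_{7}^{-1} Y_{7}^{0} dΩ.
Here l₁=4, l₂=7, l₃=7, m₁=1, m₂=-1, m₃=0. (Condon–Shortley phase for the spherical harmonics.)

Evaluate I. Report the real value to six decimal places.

Checks pass: Σm=0; 18 even; l₃=7∈[3,11].
(2·4+1)(2·7+1)(2·7+1) = 2025
Δ: 4! 4! 10! / 19! → 1/58198140
sum: t=0:+1/17418240 t=1:−1/622080 t=2:+1/230400 t=3:−1/622080 t=4:+1/17418240 = 1/806400
3j²(4 7 7; 0 0 0) = Δ·Π!·Σ² = 2268/230945  (sign -1)
sum: t=0:+1/2488320 t=1:−1/345600 t=2:+1/414720 t=3:−1/4354560 = -1/3225600
3j²(4 7 7; 1 -1 0) = Δ·Π!·Σ² = 81/92378  (sign +1)
combine: 4πI² = 2025·2268/230945·81/92378 = 37200870/2133423721
take √, sign -1: I = -0.03725058

-0.037251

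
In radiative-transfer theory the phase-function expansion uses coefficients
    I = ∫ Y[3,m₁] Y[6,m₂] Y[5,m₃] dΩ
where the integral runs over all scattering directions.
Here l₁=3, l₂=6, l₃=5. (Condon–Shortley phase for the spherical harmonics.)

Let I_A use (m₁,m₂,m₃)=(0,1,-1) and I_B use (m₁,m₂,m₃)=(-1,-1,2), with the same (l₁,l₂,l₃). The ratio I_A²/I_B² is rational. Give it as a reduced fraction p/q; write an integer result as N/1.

Same 3,6,5: normalisation and zero-m 3j drop out of the ratio.
A: Δ: 4! 2! 8! / 15! → 1/675675; sum: t=1:−1/17280 t=2:+1/2880 t=3:−1/6912 = 1/6912; 3j²(3 6 5; 0 1 -1) = Δ·Π!·Σ² = 5/429  (sign +1)
B: Δ: 4! 2! 8! / 15! → 1/675675; sum: t=2:+1/5760 t=3:−1/8640 t=4:+1/241920 = 1/16128; 3j²(3 6 5; -1 -1 2) = Δ·Π!·Σ² = 5/1001  (sign -1)
I_A²/I_B² = (5/429)/(5/1001) = 7/3

7/3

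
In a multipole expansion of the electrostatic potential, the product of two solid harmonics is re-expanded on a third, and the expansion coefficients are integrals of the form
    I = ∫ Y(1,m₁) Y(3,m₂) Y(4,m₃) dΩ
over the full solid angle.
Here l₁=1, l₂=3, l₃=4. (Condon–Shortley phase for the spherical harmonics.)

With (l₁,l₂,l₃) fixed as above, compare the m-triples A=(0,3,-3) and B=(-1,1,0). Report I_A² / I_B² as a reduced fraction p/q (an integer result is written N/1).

l's match ⇒ only the (l;m) 3-j factors differ between A and B.
A: triangle coeff Δ(1,3,4) = 1/252; Σ_t [0,0]: t=0:+1/720 = 1/720; (3j)²=1/36 [(1 3 4; 0 3 -3)], sign=-1
B: triangle coeff Δ(1,3,4) = 1/252; Σ_t [0,0]: t=0:+1/96 = 1/96; (3j)²=1/42 [(1 3 4; -1 1 0)], sign=+1
I_A²/I_B² = (1/36)/(1/42) = 7/6

7/6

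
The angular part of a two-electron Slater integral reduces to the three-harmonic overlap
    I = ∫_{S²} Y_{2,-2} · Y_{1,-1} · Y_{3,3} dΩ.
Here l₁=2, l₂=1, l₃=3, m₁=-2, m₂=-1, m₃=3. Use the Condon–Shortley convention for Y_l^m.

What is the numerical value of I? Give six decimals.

Rules hold: Σm=0, L=6 even, 1≤3≤3.
N = 5·3·7 = 105
Δ = 0!·4!·2!/7! = 1/105
Racah Σ t=0..0: t=0:+1/4 = 1/4
⇒ 3j(2 1 3; 0 0 0)² = 3/35, sgn -1
Racah Σ t=0..0: t=0:+1/48 = 1/48
⇒ 3j(2 1 3; -2 -1 3)² = 1/7, sgn +1
4πI² = N·(3j₀)²·(3jₘ)² = 9/7
I = -1·√(1.28571/4π) = -0.31986543

-0.319865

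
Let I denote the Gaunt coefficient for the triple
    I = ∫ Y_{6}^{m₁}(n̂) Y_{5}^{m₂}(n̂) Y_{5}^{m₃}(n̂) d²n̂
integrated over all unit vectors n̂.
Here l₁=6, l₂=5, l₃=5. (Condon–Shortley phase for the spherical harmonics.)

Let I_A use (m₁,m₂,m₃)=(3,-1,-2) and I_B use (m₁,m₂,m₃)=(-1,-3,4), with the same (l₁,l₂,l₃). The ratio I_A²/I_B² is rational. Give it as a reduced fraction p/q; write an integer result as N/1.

Same 6,5,5: normalisation and zero-m 3j drop out of the ratio.
A: Δ: 6! 6! 4! / 17! → 1/28588560; sum: t=0:+1/622080 t=1:−1/34560 t=2:+1/23040 t=3:−1/155520 = 1/103680; 3j²(6 5 5; 3 -1 -2) = Δ·Π!·Σ² = 9/2431  (sign -1)
B: Δ: 6! 6! 4! / 17! → 1/28588560; sum: t=1:−1/518400 t=2:+1/138240 = 11/2073600; 3j²(6 5 5; -1 -3 4) = Δ·Π!·Σ² = 77/4420  (sign -1)
I_A²/I_B² = (9/2431)/(77/4420) = 180/847

180/847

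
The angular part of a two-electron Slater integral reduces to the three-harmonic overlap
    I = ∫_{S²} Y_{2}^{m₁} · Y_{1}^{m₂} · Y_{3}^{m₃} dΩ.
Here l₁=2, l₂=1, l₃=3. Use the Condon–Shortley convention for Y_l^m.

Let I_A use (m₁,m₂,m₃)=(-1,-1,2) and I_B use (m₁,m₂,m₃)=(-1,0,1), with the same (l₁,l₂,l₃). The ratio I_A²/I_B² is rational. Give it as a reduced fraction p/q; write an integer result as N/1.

Shared (l₁,l₂,l₃)=(2,1,3): N and (l;000)² cancel in I_A²/I_B².
A: Δ = 0!·4!·2!/7! = 1/105; Racah Σ t=0..0: t=0:+1/12 = 1/12; ⇒ 3j(2 1 3; -1 -1 2)² = 2/21, sgn -1
B: Δ = 0!·4!·2!/7! = 1/105; Racah Σ t=0..0: t=0:+1/6 = 1/6; ⇒ 3j(2 1 3; -1 0 1)² = 8/105, sgn +1
I_A²/I_B² = (2/21)/(8/105) = 5/4

5/4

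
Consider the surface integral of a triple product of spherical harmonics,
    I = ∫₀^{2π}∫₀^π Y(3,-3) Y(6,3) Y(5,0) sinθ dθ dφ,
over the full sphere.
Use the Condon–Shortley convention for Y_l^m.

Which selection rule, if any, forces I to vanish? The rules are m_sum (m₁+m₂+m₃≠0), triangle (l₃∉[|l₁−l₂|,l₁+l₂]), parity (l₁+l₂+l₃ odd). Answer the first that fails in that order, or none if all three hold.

none

azimuthal sum: -3 + 3 + 0 = 0  ✓
3 ≤ 5 ≤ 9 (triangle on l)  ✓
L = 3 + 6 + 5 = 14 (even)  ✓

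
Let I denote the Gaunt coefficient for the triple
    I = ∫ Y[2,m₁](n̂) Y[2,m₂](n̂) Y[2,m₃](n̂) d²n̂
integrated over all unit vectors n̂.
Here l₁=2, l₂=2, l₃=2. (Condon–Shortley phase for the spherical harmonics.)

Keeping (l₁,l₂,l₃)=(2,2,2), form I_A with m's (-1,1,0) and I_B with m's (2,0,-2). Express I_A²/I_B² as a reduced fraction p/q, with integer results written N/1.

Same 2,2,2: normalisation and zero-m 3j drop out of the ratio.
A: Δ: 2! 2! 2! / 7! → 1/630; sum: t=1:−1/4 t=2:+1/2 = 1/4; 3j²(2 2 2; -1 1 0) = Δ·Π!·Σ² = 1/70  (sign +1)
B: Δ: 2! 2! 2! / 7! → 1/630; sum: t=0:+1/8 = 1/8; 3j²(2 2 2; 2 0 -2) = Δ·Π!·Σ² = 2/35  (sign +1)
I_A²/I_B² = (1/70)/(2/35) = 1/4

1/4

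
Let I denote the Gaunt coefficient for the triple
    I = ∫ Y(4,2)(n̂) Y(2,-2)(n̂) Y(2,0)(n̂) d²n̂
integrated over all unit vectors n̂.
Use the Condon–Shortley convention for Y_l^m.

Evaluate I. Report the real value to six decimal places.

Checks pass: Σm=0; 8 even; l₃=2∈[2,6].
(2·4+1)(2·2+1)(2·2+1) = 225
Δ: 4! 4! 0! / 9! → 1/630
sum: t=2:+1/16 = 1/16
3j²(4 2 2; 0 0 0) = Δ·Π!·Σ² = 2/35  (sign +1)
sum: t=0:+1/96 = 1/96
3j²(4 2 2; 2 -2 0) = Δ·Π!·Σ² = 1/42  (sign +1)
combine: 4πI² = 225·2/35·1/42 = 15/49
take √, sign +1: I = 0.15607835

0.156078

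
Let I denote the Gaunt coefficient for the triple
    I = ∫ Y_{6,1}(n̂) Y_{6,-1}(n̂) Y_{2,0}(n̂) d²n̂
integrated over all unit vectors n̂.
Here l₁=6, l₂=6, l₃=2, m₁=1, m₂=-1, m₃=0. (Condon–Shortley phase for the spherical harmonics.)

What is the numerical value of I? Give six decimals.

-0.149094

m-sum 0 ✓  L=14 even ✓  0≤2≤12 ✓
Π(2lᵢ+1) = 13×13×5 = 845
triangle coeff Δ(6,6,2) = 1/90090
Σ_t [4,6]: t=4:+1/69120 t=5:−1/14400 t=6:+1/69120 = -7/172800
(3j)²=14/715 [(6 6 2; 0 0 0)], sign=-1
Σ_t [3,5]: t=3:−1/120960 t=4:+1/17280 t=5:−1/57600 = 13/403200
(3j)²=13/770 [(6 6 2; 1 -1 0)], sign=+1
⇒ 4πI² = 169/605
I = (-1)√(169/605/(4π)) = -0.14909419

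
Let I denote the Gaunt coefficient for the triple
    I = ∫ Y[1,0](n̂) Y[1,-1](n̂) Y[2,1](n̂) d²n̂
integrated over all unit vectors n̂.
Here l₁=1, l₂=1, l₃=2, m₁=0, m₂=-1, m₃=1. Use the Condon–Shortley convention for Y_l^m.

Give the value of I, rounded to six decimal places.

Checks pass: Σm=0; 4 even; l₃=2∈[0,2].
(2·1+1)(2·1+1)(2·2+1) = 45
Δ: 0! 2! 2! / 5! → 1/30
sum: t=0:+1/1 = 1/1
3j²(1 1 2; 0 0 0) = Δ·Π!·Σ² = 2/15  (sign +1)
sum: t=0:+1/2 = 1/2
3j²(1 1 2; 0 -1 1) = Δ·Π!·Σ² = 1/10  (sign -1)
combine: 4πI² = 45·2/15·1/10 = 3/5
take √, sign -1: I = -0.21850969

-0.218510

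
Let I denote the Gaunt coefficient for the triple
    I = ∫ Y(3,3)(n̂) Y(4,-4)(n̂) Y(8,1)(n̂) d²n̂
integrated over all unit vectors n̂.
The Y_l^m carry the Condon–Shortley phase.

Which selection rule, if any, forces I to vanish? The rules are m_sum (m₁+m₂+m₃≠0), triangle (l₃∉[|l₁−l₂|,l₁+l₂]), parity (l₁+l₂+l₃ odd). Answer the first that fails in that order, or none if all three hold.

Σmᵢ = 0  ✓
l₃∈[|l₁−l₂|,l₁+l₂]=[1,7], have l₃=8  ✗
Σlᵢ = 15 ⇒ odd

triangle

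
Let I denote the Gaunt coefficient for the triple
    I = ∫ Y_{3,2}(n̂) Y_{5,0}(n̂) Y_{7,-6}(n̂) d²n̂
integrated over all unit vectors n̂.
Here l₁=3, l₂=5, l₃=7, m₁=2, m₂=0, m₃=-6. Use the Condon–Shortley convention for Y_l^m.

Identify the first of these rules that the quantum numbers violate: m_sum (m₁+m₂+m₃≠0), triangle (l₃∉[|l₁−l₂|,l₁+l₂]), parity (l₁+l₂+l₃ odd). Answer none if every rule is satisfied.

m_sum

m₁+m₂+m₃ = 2 + 0 − 6 = -4  ✗
triangle: |3−5|=2 ≤ l₃=7 ≤ 3+5=8
parity: l₁+l₂+l₃ = 15 is odd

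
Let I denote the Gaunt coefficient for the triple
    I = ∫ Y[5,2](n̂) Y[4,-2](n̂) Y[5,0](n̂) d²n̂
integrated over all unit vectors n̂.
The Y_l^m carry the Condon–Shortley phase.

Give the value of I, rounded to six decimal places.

Rules hold: Σm=0, L=14 even, 1≤5≤9.
N = 11·9·11 = 1089
Δ = 4!·6!·4!/15! = 1/3153150
Racah Σ t=0..4: t=0:+1/69120 t=1:−1/1728 t=2:+1/576 t=3:−1/1728 t=4:+1/69120 = 7/11520
⇒ 3j(5 4 5; 0 0 0)² = 2/143, sgn -1
Racah Σ t=0..2: t=0:+1/3456 t=1:−1/1728 t=2:+1/11520 = -7/34560
⇒ 3j(5 4 5; 2 -2 0)² = 7/858, sgn +1
4πI² = N·(3j₀)²·(3jₘ)² = 21/169
I = -1·√(0.12426/4π) = -0.09944006

-0.099440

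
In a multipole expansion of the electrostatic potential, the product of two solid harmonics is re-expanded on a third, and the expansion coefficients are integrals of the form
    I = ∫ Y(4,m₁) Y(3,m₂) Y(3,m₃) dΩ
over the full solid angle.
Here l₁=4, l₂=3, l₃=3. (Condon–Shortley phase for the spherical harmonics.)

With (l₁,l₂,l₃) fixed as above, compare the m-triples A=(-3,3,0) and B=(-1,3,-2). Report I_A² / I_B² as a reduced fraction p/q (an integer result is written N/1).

l's match ⇒ only the (l;m) 3-j factors differ between A and B.
A: triangle coeff Δ(4,3,3) = 1/34650; Σ_t [4,4]: t=4:+1/288 = 1/288; (3j)²=1/22 [(4 3 3; -3 3 0)], sign=-1
B: triangle coeff Δ(4,3,3) = 1/34650; Σ_t [4,4]: t=4:+1/288 = 1/288; (3j)²=5/231 [(4 3 3; -1 3 -2)], sign=-1
I_A²/I_B² = (1/22)/(5/231) = 21/10

21/10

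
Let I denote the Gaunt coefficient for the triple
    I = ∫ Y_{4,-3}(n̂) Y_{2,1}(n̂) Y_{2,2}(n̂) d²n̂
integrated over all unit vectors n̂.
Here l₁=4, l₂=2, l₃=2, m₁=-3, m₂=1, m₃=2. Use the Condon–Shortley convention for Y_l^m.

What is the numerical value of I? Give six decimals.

m-sum 0 ✓  L=8 even ✓  2≤2≤6 ✓
Π(2lᵢ+1) = 9×5×5 = 225
triangle coeff Δ(4,2,2) = 1/630
Σ_t [2,2]: t=2:+1/16 = 1/16
(3j)²=2/35 [(4 2 2; 0 0 0)], sign=+1
Σ_t [3,3]: t=3:−1/144 = -1/144
(3j)²=1/18 [(4 2 2; -3 1 2)], sign=-1
⇒ 4πI² = 5/7
I = (-1)√(5/7/(4π)) = -0.23841361

-0.238414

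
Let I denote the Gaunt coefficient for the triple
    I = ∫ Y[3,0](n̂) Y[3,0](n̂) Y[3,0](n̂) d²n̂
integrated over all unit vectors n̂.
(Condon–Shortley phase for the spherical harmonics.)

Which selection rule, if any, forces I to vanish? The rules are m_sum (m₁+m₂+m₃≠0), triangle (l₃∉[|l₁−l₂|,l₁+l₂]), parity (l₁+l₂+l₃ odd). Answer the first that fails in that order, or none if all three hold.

azimuthal sum: 0 + 0 + 0 = 0  ✓
0 ≤ 3 ≤ 6 (triangle on l)  ✓
L = 3 + 3 + 3 = 9 (odd)  ✗

parity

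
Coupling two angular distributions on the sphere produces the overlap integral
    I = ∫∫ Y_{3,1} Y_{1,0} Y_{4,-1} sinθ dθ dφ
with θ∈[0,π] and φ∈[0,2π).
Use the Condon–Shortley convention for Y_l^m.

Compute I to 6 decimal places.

Rules hold: Σm=0, L=8 even, 2≤4≤4.
N = 7·3·9 = 189
Δ = 0!·6!·2!/9! = 1/252
Racah Σ t=0..0: t=0:+1/36 = 1/36
⇒ 3j(3 1 4; 0 0 0)² = 4/63, sgn +1
Racah Σ t=0..0: t=0:+1/48 = 1/48
⇒ 3j(3 1 4; 1 0 -1)² = 5/84, sgn -1
4πI² = N·(3j₀)²·(3jₘ)² = 5/7
I = -1·√(0.714286/4π) = -0.23841361

-0.238414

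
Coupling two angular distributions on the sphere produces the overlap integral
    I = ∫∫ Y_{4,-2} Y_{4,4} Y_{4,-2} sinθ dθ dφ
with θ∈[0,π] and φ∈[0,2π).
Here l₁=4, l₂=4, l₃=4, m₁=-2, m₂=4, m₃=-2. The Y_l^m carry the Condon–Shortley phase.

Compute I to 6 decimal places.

m-sum 0 ✓  L=12 even ✓  0≤4≤8 ✓
Π(2lᵢ+1) = 9×9×9 = 729
triangle coeff Δ(4,4,4) = 1/450450
Σ_t [0,4]: t=0:+1/13824 t=1:−1/216 t=2:+1/64 t=3:−1/216 t=4:+1/13824 = 5/768
(3j)²=18/1001 [(4 4 4; 0 0 0)], sign=+1
Σ_t [4,4]: t=4:+1/2304 = 1/2304
(3j)²=5/143 [(4 4 4; -2 4 -2)], sign=+1
⇒ 4πI² = 65610/143143
I = (+1)√(65610/143143/(4π)) = 0.19098314

0.190983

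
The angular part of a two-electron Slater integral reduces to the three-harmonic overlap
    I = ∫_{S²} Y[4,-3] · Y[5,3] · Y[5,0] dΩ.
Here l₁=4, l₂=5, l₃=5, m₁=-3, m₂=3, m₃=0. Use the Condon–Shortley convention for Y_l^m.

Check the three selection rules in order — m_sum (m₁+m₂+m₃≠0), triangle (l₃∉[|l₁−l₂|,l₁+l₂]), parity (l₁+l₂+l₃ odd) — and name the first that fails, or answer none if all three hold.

none

azimuthal sum: -3 + 3 + 0 = 0  ✓
1 ≤ 5 ≤ 9 (triangle on l)  ✓
L = 4 + 5 + 5 = 14 (even)  ✓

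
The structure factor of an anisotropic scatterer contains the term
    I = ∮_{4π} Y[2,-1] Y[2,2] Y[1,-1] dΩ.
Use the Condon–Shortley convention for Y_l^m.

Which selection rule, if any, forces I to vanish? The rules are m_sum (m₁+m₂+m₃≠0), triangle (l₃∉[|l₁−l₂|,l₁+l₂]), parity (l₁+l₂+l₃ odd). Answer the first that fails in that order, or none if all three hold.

parity

azimuthal sum: -1 + 2 − 1 = 0  ✓
0 ≤ 1 ≤ 4 (triangle on l)  ✓
L = 2 + 2 + 1 = 5 (odd)  ✗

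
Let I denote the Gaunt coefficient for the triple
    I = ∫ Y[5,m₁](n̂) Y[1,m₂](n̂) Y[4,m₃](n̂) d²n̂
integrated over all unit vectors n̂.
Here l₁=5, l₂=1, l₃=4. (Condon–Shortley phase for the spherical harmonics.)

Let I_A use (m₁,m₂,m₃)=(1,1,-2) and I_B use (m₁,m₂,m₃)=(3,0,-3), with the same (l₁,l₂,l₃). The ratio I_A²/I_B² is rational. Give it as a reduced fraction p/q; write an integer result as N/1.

Same 5,1,4: normalisation and zero-m 3j drop out of the ratio.
A: Δ: 2! 8! 0! / 11! → 1/495; sum: t=2:+1/2880 = 1/2880; 3j²(5 1 4; 1 1 -2) = Δ·Π!·Σ² = 2/165  (sign +1)
B: Δ: 2! 8! 0! / 11! → 1/495; sum: t=1:−1/5040 = -1/5040; 3j²(5 1 4; 3 0 -3) = Δ·Π!·Σ² = 16/495  (sign +1)
I_A²/I_B² = (2/165)/(16/495) = 3/8

3/8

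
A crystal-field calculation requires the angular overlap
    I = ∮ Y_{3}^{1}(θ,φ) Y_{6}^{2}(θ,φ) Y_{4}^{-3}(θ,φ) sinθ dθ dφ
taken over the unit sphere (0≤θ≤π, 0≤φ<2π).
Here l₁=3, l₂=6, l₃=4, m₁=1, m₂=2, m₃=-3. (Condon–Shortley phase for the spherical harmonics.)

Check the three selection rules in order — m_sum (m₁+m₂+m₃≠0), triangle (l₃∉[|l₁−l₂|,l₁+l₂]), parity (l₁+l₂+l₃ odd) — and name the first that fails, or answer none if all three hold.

azimuthal sum: 1 + 2 − 3 = 0  ✓
3 ≤ 4 ≤ 9 (triangle on l)  ✓
L = 3 + 6 + 4 = 13 (odd)  ✗

parity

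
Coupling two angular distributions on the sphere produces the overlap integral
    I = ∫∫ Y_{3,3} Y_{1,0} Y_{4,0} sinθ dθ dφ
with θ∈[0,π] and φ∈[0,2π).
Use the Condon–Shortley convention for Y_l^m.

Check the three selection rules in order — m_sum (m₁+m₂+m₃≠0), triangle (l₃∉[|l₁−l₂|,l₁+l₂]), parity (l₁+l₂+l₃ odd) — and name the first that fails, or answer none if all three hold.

m_sum

m₁+m₂+m₃ = 3 + 0 + 0 = 3  ✗
triangle: |3−1|=2 ≤ l₃=4 ≤ 3+1=4
parity: l₁+l₂+l₃ = 8 is even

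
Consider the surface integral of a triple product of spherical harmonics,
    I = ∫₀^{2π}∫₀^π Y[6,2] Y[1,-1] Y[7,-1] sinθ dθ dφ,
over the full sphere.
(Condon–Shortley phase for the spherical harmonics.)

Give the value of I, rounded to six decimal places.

-0.135514

Rules hold: Σm=0, L=14 even, 5≤7≤7.
N = 13·3·15 = 585
Δ = 0!·12!·2!/15! = 1/1365
Racah Σ t=0..0: t=0:+1/518400 = 1/518400
⇒ 3j(6 1 7; 0 0 0)² = 7/195, sgn -1
Racah Σ t=0..0: t=0:+1/1935360 = 1/1935360
⇒ 3j(6 1 7; 2 -1 -1)² = 1/91, sgn +1
4πI² = N·(3j₀)²·(3jₘ)² = 3/13
I = -1·√(0.230769/4π) = -0.13551395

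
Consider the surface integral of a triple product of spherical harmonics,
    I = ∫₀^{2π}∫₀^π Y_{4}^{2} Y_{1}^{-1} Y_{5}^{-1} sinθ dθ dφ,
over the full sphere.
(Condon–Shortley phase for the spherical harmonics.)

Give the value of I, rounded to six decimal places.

-0.120286

Rules hold: Σm=0, L=10 even, 3≤5≤5.
N = 9·3·11 = 297
Δ = 0!·8!·2!/11! = 1/495
Racah Σ t=0..0: t=0:+1/576 = 1/576
⇒ 3j(4 1 5; 0 0 0)² = 5/99, sgn -1
Racah Σ t=0..0: t=0:+1/2880 = 1/2880
⇒ 3j(4 1 5; 2 -1 -1)² = 2/165, sgn +1
4πI² = N·(3j₀)²·(3jₘ)² = 2/11
I = -1·√(0.181818/4π) = -0.12028562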